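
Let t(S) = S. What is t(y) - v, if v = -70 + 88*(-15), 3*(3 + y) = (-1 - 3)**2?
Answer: 4177/3 ≈ 1392.3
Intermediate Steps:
y = 7/3 (y = -3 + (-1 - 3)**2/3 = -3 + (1/3)*(-4)**2 = -3 + (1/3)*16 = -3 + 16/3 = 7/3 ≈ 2.3333)
v = -1390 (v = -70 - 1320 = -1390)
t(y) - v = 7/3 - 1*(-1390) = 7/3 + 1390 = 4177/3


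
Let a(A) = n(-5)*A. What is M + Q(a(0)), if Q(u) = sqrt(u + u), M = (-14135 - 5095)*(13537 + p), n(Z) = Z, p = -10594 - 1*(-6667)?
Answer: -184800300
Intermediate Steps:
p = -3927 (p = -10594 + 6667 = -3927)
M = -184800300 (M = (-14135 - 5095)*(13537 - 3927) = -19230*9610 = -184800300)
a(A) = -5*A
Q(u) = sqrt(2)*sqrt(u) (Q(u) = sqrt(2*u) = sqrt(2)*sqrt(u))
M + Q(a(0)) = -184800300 + sqrt(2)*sqrt(-5*0) = -184800300 + sqrt(2)*sqrt(0) = -184800300 + sqrt(2)*0 = -184800300 + 0 = -184800300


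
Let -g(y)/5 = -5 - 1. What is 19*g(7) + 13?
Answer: 583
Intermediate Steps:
g(y) = 30 (g(y) = -5*(-5 - 1) = -5*(-6) = 30)
19*g(7) + 13 = 19*30 + 13 = 570 + 13 = 583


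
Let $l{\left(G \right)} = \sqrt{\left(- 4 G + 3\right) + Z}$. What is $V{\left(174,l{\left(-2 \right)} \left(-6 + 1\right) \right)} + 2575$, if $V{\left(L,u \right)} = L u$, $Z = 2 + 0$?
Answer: $2575 - 870 \sqrt{13} \approx -561.83$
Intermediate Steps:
$Z = 2$
$l{\left(G \right)} = \sqrt{5 - 4 G}$ ($l{\left(G \right)} = \sqrt{\left(- 4 G + 3\right) + 2} = \sqrt{\left(3 - 4 G\right) + 2} = \sqrt{5 - 4 G}$)
$V{\left(174,l{\left(-2 \right)} \left(-6 + 1\right) \right)} + 2575 = 174 \sqrt{5 - -8} \left(-6 + 1\right) + 2575 = 174 \sqrt{5 + 8} \left(-5\right) + 2575 = 174 \sqrt{13} \left(-5\right) + 2575 = 174 \left(- 5 \sqrt{13}\right) + 2575 = - 870 \sqrt{13} + 2575 = 2575 - 870 \sqrt{13}$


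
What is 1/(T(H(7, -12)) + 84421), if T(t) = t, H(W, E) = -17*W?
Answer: 1/84302 ≈ 1.1862e-5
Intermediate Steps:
1/(T(H(7, -12)) + 84421) = 1/(-17*7 + 84421) = 1/(-119 + 84421) = 1/84302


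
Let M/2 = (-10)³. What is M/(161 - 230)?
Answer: 2000/69 ≈ 28.986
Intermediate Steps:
M = -2000 (M = 2*(-10)³ = 2*(-1000) = -2000)
M/(161 - 230) = -2000/(161 - 230) = -2000/(-69) = -2000*(-1/69) = 2000/69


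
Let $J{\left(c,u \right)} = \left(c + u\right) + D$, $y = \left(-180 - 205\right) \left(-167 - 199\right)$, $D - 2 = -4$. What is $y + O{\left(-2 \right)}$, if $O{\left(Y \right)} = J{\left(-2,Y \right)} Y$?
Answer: $140922$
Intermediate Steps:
$D = -2$ ($D = 2 - 4 = -2$)
$y = 140910$ ($y = \left(-385\right) \left(-366\right) = 140910$)
$J{\left(c,u \right)} = -2 + c + u$ ($J{\left(c,u \right)} = \left(c + u\right) - 2 = -2 + c + u$)
$O{\left(Y \right)} = Y \left(-4 + Y\right)$ ($O{\left(Y \right)} = \left(-2 - 2 + Y\right) Y = \left(-4 + Y\right) Y = Y \left(-4 + Y\right)$)
$y + O{\left(-2 \right)} = 140910 - 2 \left(-4 - 2\right) = 140910 - -12 = 140910 + 12 = 140922$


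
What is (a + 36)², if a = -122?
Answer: 7396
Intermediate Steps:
(a + 36)² = (-122 + 36)² = (-86)² = 7396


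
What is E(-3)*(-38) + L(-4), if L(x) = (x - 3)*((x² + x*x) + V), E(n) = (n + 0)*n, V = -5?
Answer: -531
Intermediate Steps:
E(n) = n² (E(n) = n*n = n²)
L(x) = (-5 + 2*x²)*(-3 + x) (L(x) = (x - 3)*((x² + x*x) - 5) = (-3 + x)*((x² + x²) - 5) = (-3 + x)*(2*x² - 5) = (-3 + x)*(-5 + 2*x²) = (-5 + 2*x²)*(-3 + x))
E(-3)*(-38) + L(-4) = (-3)²*(-38) + (15 - 6*(-4)² - 5*(-4) + 2*(-4)³) = 9*(-38) + (15 - 6*16 + 20 + 2*(-64)) = -342 + (15 - 96 + 20 - 128) = -342 - 189 = -531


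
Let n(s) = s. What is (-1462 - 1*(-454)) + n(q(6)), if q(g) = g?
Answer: -1002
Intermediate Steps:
(-1462 - 1*(-454)) + n(q(6)) = (-1462 - 1*(-454)) + 6 = (-1462 + 454) + 6 = -1008 + 6 = -1002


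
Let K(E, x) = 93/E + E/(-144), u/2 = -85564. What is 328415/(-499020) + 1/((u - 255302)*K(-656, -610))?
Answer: -364946188041263/554527959241740 ≈ -0.65812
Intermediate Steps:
u = -171128 (u = 2*(-85564) = -171128)
K(E, x) = 93/E - E/144 (K(E, x) = 93/E + E*(-1/144) = 93/E - E/144)
328415/(-499020) + 1/((u - 255302)*K(-656, -610)) = 328415/(-499020) + 1/((-171128 - 255302)*(93/(-656) - 1/144*(-656))) = 328415*(-1/499020) + 1/((-426430)*(93*(-1/656) + 41/9)) = -65683/99804 - 1/(426430*(-93/656 + 41/9)) = -65683/99804 - 1/(426430*26059/5904) = -65683/99804 - 1/426430*5904/26059 = -65683/99804 - 2952/5556169685 = -364946188041263/554527959241740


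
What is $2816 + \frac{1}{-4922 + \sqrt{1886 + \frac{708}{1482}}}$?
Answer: $\frac{8424593909637}{2991688394} - \frac{\sqrt{28773030}}{2991688394} \approx 2816.0$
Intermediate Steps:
$2816 + \frac{1}{-4922 + \sqrt{1886 + \frac{708}{1482}}} = 2816 + \frac{1}{-4922 + \sqrt{1886 + 708 \cdot \frac{1}{1482}}} = 2816 + \frac{1}{-4922 + \sqrt{1886 + \frac{118}{247}}} = 2816 + \frac{1}{-4922 + \sqrt{\frac{465960}{247}}} = 2816 + \frac{1}{-4922 + \frac{2 \sqrt{28773030}}{247}}$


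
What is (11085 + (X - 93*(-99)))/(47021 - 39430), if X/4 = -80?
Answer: 19972/7591 ≈ 2.6310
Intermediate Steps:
X = -320 (X = 4*(-80) = -320)
(11085 + (X - 93*(-99)))/(47021 - 39430) = (11085 + (-320 - 93*(-99)))/(47021 - 39430) = (11085 + (-320 + 9207))/7591 = (11085 + 8887)*(1/7591) = 19972*(1/7591) = 19972/7591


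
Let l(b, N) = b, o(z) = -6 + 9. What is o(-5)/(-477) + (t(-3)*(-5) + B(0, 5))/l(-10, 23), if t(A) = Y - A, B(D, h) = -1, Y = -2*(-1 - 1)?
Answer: 2857/795 ≈ 3.5937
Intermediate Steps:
Y = 4 (Y = -2*(-2) = 4)
o(z) = 3
t(A) = 4 - A
o(-5)/(-477) + (t(-3)*(-5) + B(0, 5))/l(-10, 23) = 3/(-477) + ((4 - 1*(-3))*(-5) - 1)/(-10) = 3*(-1/477) + ((4 + 3)*(-5) - 1)*(-⅒) = -1/159 + (7*(-5) - 1)*(-⅒) = -1/159 + (-35 - 1)*(-⅒) = -1/159 - 36*(-⅒) = -1/159 + 18/5 = 2857/795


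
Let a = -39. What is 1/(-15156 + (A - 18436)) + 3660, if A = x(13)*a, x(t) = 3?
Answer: 123374939/33709 ≈ 3660.0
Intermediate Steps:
A = -117 (A = 3*(-39) = -117)
1/(-15156 + (A - 18436)) + 3660 = 1/(-15156 + (-117 - 18436)) + 3660 = 1/(-15156 - 18553) + 3660 = 1/(-33709) + 3660 = -1/33709 + 3660 = 123374939/33709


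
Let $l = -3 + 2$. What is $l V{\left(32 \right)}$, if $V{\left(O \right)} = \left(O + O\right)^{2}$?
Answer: $-4096$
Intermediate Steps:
$l = -1$
$V{\left(O \right)} = 4 O^{2}$ ($V{\left(O \right)} = \left(2 O\right)^{2} = 4 O^{2}$)
$l V{\left(32 \right)} = - 4 \cdot 32^{2} = - 4 \cdot 1024 = \left(-1\right) 4096 = -4096$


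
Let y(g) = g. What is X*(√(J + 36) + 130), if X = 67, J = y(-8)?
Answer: 8710 + 134*√7 ≈ 9064.5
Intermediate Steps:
J = -8
X*(√(J + 36) + 130) = 67*(√(-8 + 36) + 130) = 67*(√28 + 130) = 67*(2*√7 + 130) = 67*(130 + 2*√7) = 8710 + 134*√7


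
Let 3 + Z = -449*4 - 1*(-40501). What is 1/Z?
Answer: 1/38702 ≈ 2.5838e-5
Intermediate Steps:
Z = 38702 (Z = -3 + (-449*4 - 1*(-40501)) = -3 + (-1796 + 40501) = -3 + 38705 = 38702)
1/Z = 1/38702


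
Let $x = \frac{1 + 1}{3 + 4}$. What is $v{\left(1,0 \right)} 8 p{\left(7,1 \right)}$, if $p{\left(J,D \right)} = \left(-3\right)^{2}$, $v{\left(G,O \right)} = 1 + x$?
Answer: $\frac{648}{7} \approx 92.571$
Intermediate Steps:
$x = \frac{2}{7} \approx 0.28571$
$v{\left(G,O \right)} = \frac{9}{7}$ ($v{\left(G,O \right)} = 1 + \frac{2}{7} = \frac{9}{7}$)
$p{\left(J,D \right)} = 9$
$v{\left(1,0 \right)} 8 p{\left(7,1 \right)} = \frac{9}{7} \cdot 8 \cdot 9 = \frac{72}{7} \cdot 9 = \frac{648}{7}$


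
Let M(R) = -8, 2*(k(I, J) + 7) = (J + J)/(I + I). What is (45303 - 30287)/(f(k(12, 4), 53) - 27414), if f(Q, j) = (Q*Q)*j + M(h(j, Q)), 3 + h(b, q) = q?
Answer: -540576/898099 ≈ -0.60191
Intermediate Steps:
h(b, q) = -3 + q
k(I, J) = -7 + J/(2*I) (k(I, J) = -7 + ((J + J)/(I + I))/2 = -7 + ((2*J)/((2*I)))/2 = -7 + ((2*J)*(1/(2*I)))/2 = -7 + (J/I)/2 = -7 + J/(2*I))
f(Q, j) = -8 + j*Q**2 (f(Q, j) = (Q*Q)*j - 8 = Q**2*j - 8 = j*Q**2 - 8 = -8 + j*Q**2)
(45303 - 30287)/(f(k(12, 4), 53) - 27414) = (45303 - 30287)/((-8 + 53*(-7 + (1/2)*4/12)**2) - 27414) = 15016/((-8 + 53*(-7 + (1/2)*4*(1/12))**2) - 27414) = 15016/((-8 + 53*(-7 + 1/6)**2) - 27414) = 15016/((-8 + 53*(-41/6)**2) - 27414) = 15016/((-8 + 53*(1681/36)) - 27414) = 15016/((-8 + 89093/36) - 27414) = 15016/(88805/36 - 27414) = 15016/(-898099/36) = 15016*(-36/898099) = -540576/898099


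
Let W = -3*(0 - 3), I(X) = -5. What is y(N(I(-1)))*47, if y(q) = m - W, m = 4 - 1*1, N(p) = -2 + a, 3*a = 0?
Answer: -282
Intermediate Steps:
a = 0 (a = (1/3)*0 = 0)
N(p) = -2 (N(p) = -2 + 0 = -2)
W = 9 (W = -3*(-3) = 9)
m = 3 (m = 4 - 1 = 3)
y(q) = -6 (y(q) = 3 - 1*9 = 3 - 9 = -6)
y(N(I(-1)))*47 = -6*47 = -282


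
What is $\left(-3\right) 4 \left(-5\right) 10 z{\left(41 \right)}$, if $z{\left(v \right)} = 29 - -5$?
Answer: $20400$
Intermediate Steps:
$z{\left(v \right)} = 34$ ($z{\left(v \right)} = 29 + 5 = 34$)
$\left(-3\right) 4 \left(-5\right) 10 z{\left(41 \right)} = \left(-3\right) 4 \left(-5\right) 10 \cdot 34 = \left(-12\right) \left(-5\right) 10 \cdot 34 = 60 \cdot 10 \cdot 34 = 600 \cdot 34 = 20400$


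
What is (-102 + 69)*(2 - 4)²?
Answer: -132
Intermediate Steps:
(-102 + 69)*(2 - 4)² = -33*(-2)² = -33*4 = -132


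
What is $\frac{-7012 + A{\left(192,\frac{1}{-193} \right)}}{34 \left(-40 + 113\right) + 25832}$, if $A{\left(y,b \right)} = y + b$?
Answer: $- \frac{1316261}{5464602} \approx -0.24087$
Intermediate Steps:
$A{\left(y,b \right)} = b + y$
$\frac{-7012 + A{\left(192,\frac{1}{-193} \right)}}{34 \left(-40 + 113\right) + 25832} = \frac{-7012 + \left(\frac{1}{-193} + 192\right)}{34 \left(-40 + 113\right) + 25832} = \frac{-7012 + \left(- \frac{1}{193} + 192\right)}{34 \cdot 73 + 25832} = \frac{-7012 + \frac{37055}{193}}{2482 + 25832} = - \frac{1316261}{193 \cdot 28314} = \left(- \frac{1316261}{193}\right) \frac{1}{28314} = - \frac{1316261}{5464602}$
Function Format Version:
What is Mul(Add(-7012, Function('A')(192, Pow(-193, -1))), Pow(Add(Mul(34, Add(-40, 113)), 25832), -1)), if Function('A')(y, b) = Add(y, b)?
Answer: Rational(-1316261, 5464602) ≈ -0.24087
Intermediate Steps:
Function('A')(y, b) = Add(b, y)
Mul(Add(-7012, Function('A')(192, Pow(-193, -1))), Pow(Add(Mul(34, Add(-40, 113)), 25832), -1)) = Mul(Add(-7012, Add(Pow(-193, -1), 192)), Pow(Add(Mul(34, Add(-40, 113)), 25832), -1)) = Mul(Add(-7012, Add(Rational(-1, 193), 192)), Pow(Add(Mul(34, 73), 25832), -1)) = Mul(Add(-7012, Rational(37055, 193)), Pow(Add(2482, 25832), -1)) = Mul(Rational(-1316261, 193), Pow(28314, -1)) = Mul(Rational(-1316261, 193), Rational(1, 28314)) = Rational(-1316261, 5464602)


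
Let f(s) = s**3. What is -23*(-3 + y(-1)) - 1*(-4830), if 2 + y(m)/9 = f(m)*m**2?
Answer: 5520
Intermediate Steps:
y(m) = -18 + 9*m**5 (y(m) = -18 + 9*(m**3*m**2) = -18 + 9*m**5)
-23*(-3 + y(-1)) - 1*(-4830) = -23*(-3 + (-18 + 9*(-1)**5)) - 1*(-4830) = -23*(-3 + (-18 + 9*(-1))) + 4830 = -23*(-3 + (-18 - 9)) + 4830 = -23*(-3 - 27) + 4830 = -23*(-30) + 4830 = 690 + 4830 = 5520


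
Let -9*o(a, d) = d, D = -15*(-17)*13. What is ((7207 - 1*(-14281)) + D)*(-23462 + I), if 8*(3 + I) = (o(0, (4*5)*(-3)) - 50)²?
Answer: -10371250435/18 ≈ -5.7618e+8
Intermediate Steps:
D = 3315 (D = 255*13 = 3315)
o(a, d) = -d/9
I = 4171/18 (I = -3 + (-4*5*(-3)/9 - 50)²/8 = -3 + (-20*(-3)/9 - 50)²/8 = -3 + (-⅑*(-60) - 50)²/8 = -3 + (20/3 - 50)²/8 = -3 + (-130/3)²/8 = -3 + (⅛)*(16900/9) = -3 + 4225/18 = 4171/18 ≈ 231.72)
((7207 - 1*(-14281)) + D)*(-23462 + I) = ((7207 - 1*(-14281)) + 3315)*(-23462 + 4171/18) = ((7207 + 14281) + 3315)*(-418145/18) = (21488 + 3315)*(-418145/18) = 24803*(-418145/18) = -10371250435/18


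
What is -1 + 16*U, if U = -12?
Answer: -193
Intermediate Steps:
-1 + 16*U = -1 + 16*(-12) = -1 - 192 = -193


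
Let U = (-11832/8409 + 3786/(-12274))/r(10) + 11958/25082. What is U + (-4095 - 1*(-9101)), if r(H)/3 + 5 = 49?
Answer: 142566141878984513/28476415433532 ≈ 5006.5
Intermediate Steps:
r(H) = 132 (r(H) = -15 + 3*49 = -15 + 147 = 132)
U = 13206218723321/28476415433532 (U = (-11832/8409 + 3786/(-12274))/132 + 11958/25082 = (-11832*1/8409 + 3786*(-1/12274))*(1/132) + 11958*(1/25082) = (-3944/2803 - 1893/6137)*(1/132) + 5979/12541 = -29510407/17202011*1/132 + 5979/12541 = -29510407/2270665452 + 5979/12541 = 13206218723321/28476415433532 ≈ 0.46376)
U + (-4095 - 1*(-9101)) = 13206218723321/28476415433532 + (-4095 - 1*(-9101)) = 13206218723321/28476415433532 + (-4095 + 9101) = 13206218723321/28476415433532 + 5006 = 142566141878984513/28476415433532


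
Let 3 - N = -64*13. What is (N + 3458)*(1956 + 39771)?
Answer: 179134011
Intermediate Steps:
N = 835 (N = 3 - (-64)*13 = 3 - 1*(-832) = 3 + 832 = 835)
(N + 3458)*(1956 + 39771) = (835 + 3458)*(1956 + 39771) = 4293*41727 = 179134011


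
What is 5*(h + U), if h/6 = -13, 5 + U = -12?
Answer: -475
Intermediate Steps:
U = -17 (U = -5 - 12 = -17)
h = -78 (h = 6*(-13) = -78)
5*(h + U) = 5*(-78 - 17) = 5*(-95) = -475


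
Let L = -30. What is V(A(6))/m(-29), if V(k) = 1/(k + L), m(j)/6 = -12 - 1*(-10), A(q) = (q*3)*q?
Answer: -1/936 ≈ -0.0010684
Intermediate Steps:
A(q) = 3*q² (A(q) = (3*q)*q = 3*q²)
m(j) = -12 (m(j) = 6*(-12 - 1*(-10)) = 6*(-12 + 10) = 6*(-2) = -12)
V(k) = 1/(-30 + k) (V(k) = 1/(k - 30) = 1/(-30 + k))
V(A(6))/m(-29) = 1/(-30 + 3*6²*(-12)) = -1/12/(-30 + 3*36) = -1/12/(-30 + 108) = -1/12/78 = (1/78)*(-1/12) = -1/936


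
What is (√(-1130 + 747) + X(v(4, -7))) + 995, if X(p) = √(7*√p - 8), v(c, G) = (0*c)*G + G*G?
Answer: 995 + √41 + I*√383 ≈ 1001.4 + 19.57*I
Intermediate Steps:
v(c, G) = G² (v(c, G) = 0*G + G² = 0 + G² = G²)
X(p) = √(-8 + 7*√p)
(√(-1130 + 747) + X(v(4, -7))) + 995 = (√(-1130 + 747) + √(-8 + 7*√((-7)²))) + 995 = (√(-383) + √(-8 + 7*√49)) + 995 = (I*√383 + √(-8 + 7*7)) + 995 = (I*√383 + √(-8 + 49)) + 995 = (I*√383 + √41) + 995 = (√41 + I*√383) + 995 = 995 + √41 + I*√383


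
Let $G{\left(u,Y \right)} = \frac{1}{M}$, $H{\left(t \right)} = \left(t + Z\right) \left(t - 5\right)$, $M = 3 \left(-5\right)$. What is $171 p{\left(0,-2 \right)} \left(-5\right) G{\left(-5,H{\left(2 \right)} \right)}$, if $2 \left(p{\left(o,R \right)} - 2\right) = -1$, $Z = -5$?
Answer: $\frac{171}{2} \approx 85.5$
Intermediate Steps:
$M = -15$
$p{\left(o,R \right)} = \frac{3}{2}$ ($p{\left(o,R \right)} = 2 + \frac{1}{2} \left(-1\right) = 2 - \frac{1}{2} = \frac{3}{2}$)
$H{\left(t \right)} = \left(-5 + t\right)^{2}$ ($H{\left(t \right)} = \left(t - 5\right) \left(t - 5\right) = \left(-5 + t\right) \left(-5 + t\right) = \left(-5 + t\right)^{2}$)
$G{\left(u,Y \right)} = - \frac{1}{15}$ ($G{\left(u,Y \right)} = \frac{1}{-15} = - \frac{1}{15}$)
$171 p{\left(0,-2 \right)} \left(-5\right) G{\left(-5,H{\left(2 \right)} \right)} = 171 \cdot \frac{3}{2} \left(-5\right) \left(- \frac{1}{15}\right) = 171 \left(\left(- \frac{15}{2}\right) \left(- \frac{1}{15}\right)\right) = 171 \cdot \frac{1}{2} = \frac{171}{2}$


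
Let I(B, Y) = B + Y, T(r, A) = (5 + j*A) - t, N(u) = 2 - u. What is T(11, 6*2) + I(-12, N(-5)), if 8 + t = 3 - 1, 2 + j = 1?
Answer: -6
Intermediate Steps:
j = -1 (j = -2 + 1 = -1)
t = -6 (t = -8 + (3 - 1) = -8 + 2 = -6)
T(r, A) = 11 - A (T(r, A) = (5 - A) - 1*(-6) = (5 - A) + 6 = 11 - A)
T(11, 6*2) + I(-12, N(-5)) = (11 - 6*2) + (-12 + (2 - 1*(-5))) = (11 - 1*12) + (-12 + (2 + 5)) = (11 - 12) + (-12 + 7) = -1 - 5 = -6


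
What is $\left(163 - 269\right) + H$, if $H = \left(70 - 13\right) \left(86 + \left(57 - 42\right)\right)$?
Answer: $5651$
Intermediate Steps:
$H = 5757$ ($H = 57 \left(86 + \left(57 - 42\right)\right) = 57 \left(86 + 15\right) = 57 \cdot 101 = 5757$)
$\left(163 - 269\right) + H = \left(163 - 269\right) + 5757 = -106 + 5757 = 5651$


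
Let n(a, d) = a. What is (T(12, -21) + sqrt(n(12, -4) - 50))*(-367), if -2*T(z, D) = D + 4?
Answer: -6239/2 - 367*I*sqrt(38) ≈ -3119.5 - 2262.3*I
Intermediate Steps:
T(z, D) = -2 - D/2 (T(z, D) = -(D + 4)/2 = -(4 + D)/2 = -2 - D/2)
(T(12, -21) + sqrt(n(12, -4) - 50))*(-367) = ((-2 - 1/2*(-21)) + sqrt(12 - 50))*(-367) = ((-2 + 21/2) + sqrt(-38))*(-367) = (17/2 + I*sqrt(38))*(-367) = -6239/2 - 367*I*sqrt(38)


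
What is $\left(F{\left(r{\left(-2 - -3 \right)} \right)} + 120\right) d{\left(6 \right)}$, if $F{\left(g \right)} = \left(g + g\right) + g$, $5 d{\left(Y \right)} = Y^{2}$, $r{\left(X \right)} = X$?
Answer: $\frac{4428}{5} \approx 885.6$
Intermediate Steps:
$d{\left(Y \right)} = \frac{Y^{2}}{5}$
$F{\left(g \right)} = 3 g$ ($F{\left(g \right)} = 2 g + g = 3 g$)
$\left(F{\left(r{\left(-2 - -3 \right)} \right)} + 120\right) d{\left(6 \right)} = \left(3 \left(-2 - -3\right) + 120\right) \frac{6^{2}}{5} = \left(3 \left(-2 + 3\right) + 120\right) \frac{1}{5} \cdot 36 = \left(3 \cdot 1 + 120\right) \frac{36}{5} = \left(3 + 120\right) \frac{36}{5} = 123 \cdot \frac{36}{5} = \frac{4428}{5}$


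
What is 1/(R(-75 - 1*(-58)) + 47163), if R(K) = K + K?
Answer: 1/47129 ≈ 2.1218e-5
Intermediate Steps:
R(K) = 2*K
1/(R(-75 - 1*(-58)) + 47163) = 1/(2*(-75 - 1*(-58)) + 47163) = 1/(2*(-75 + 58) + 47163) = 1/(2*(-17) + 47163) = 1/(-34 + 47163) = 1/47129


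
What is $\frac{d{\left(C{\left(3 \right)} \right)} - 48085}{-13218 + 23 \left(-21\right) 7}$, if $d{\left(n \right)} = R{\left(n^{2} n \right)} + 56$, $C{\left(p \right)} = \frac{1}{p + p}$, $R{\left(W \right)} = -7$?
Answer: $\frac{16012}{5533} \approx 2.8939$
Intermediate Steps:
$C{\left(p \right)} = \frac{1}{2 p}$
$d{\left(n \right)} = 49$ ($d{\left(n \right)} = -7 + 56 = 49$)
$\frac{d{\left(C{\left(3 \right)} \right)} - 48085}{-13218 + 23 \left(-21\right) 7} = \frac{49 - 48085}{-13218 + 23 \left(-21\right) 7} = - \frac{48036}{-13218 - 3381} = - \frac{48036}{-16599} = \left(-48036\right) \left(- \frac{1}{16599}\right) = \frac{16012}{5533}$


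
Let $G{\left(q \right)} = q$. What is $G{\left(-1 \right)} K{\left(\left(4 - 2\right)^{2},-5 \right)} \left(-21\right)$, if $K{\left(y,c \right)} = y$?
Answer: $84$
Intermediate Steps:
$G{\left(-1 \right)} K{\left(\left(4 - 2\right)^{2},-5 \right)} \left(-21\right) = - \left(4 - 2\right)^{2} \left(-21\right) = - 2^{2} \left(-21\right) = \left(-1\right) 4 \left(-21\right) = \left(-4\right) \left(-21\right) = 84$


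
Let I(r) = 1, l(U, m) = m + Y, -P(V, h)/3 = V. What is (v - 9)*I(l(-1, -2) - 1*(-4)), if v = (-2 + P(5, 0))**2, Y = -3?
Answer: 280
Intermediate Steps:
P(V, h) = -3*V
l(U, m) = -3 + m (l(U, m) = m - 3 = -3 + m)
v = 289 (v = (-2 - 3*5)**2 = (-2 - 15)**2 = (-17)**2 = 289)
(v - 9)*I(l(-1, -2) - 1*(-4)) = (289 - 9)*1 = 280*1 = 280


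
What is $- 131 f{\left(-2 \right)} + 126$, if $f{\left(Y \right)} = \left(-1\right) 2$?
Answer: $388$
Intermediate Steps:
$f{\left(Y \right)} = -2$
$- 131 f{\left(-2 \right)} + 126 = \left(-131\right) \left(-2\right) + 126 = 262 + 126 = 388$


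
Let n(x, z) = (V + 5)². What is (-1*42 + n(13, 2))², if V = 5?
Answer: 3364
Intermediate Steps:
n(x, z) = 100 (n(x, z) = (5 + 5)² = 10² = 100)
(-1*42 + n(13, 2))² = (-1*42 + 100)² = (-42 + 100)² = 58² = 3364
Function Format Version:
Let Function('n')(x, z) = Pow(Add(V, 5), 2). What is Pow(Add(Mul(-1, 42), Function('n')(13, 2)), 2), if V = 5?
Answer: 3364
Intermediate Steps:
Function('n')(x, z) = 100 (Function('n')(x, z) = Pow(Add(5, 5), 2) = Pow(10, 2) = 100)
Pow(Add(Mul(-1, 42), Function('n')(13, 2)), 2) = Pow(Add(Mul(-1, 42), 100), 2) = Pow(Add(-42, 100), 2) = Pow(58, 2) = 3364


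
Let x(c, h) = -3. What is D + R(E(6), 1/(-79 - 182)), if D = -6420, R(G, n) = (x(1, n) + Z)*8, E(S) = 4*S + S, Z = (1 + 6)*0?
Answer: -6444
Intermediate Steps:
Z = 0 (Z = 7*0 = 0)
E(S) = 5*S
R(G, n) = -24 (R(G, n) = (-3 + 0)*8 = -3*8 = -24)
D + R(E(6), 1/(-79 - 182)) = -6420 - 24 = -6444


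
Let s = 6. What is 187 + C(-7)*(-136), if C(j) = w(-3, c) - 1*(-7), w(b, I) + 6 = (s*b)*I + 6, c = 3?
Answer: 6579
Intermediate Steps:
w(b, I) = 6*I*b (w(b, I) = -6 + ((6*b)*I + 6) = -6 + (6*I*b + 6) = -6 + (6 + 6*I*b) = 6*I*b)
C(j) = -47 (C(j) = 6*3*(-3) - 1*(-7) = -54 + 7 = -47)
187 + C(-7)*(-136) = 187 - 47*(-136) = 187 + 6392 = 6579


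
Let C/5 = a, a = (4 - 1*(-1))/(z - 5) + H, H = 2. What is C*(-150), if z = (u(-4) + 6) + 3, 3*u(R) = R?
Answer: -11625/4 ≈ -2906.3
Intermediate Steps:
u(R) = R/3
z = 23/3 (z = ((1/3)*(-4) + 6) + 3 = (-4/3 + 6) + 3 = 14/3 + 3 = 23/3 ≈ 7.6667)
a = 31/8 (a = (4 - 1*(-1))/(23/3 - 5) + 2 = (4 + 1)/(8/3) + 2 = (3/8)*5 + 2 = 15/8 + 2 = 31/8 ≈ 3.8750)
C = 155/8 (C = 5*(31/8) = 155/8 ≈ 19.375)
C*(-150) = (155/8)*(-150) = -11625/4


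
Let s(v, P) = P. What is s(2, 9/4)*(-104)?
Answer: -234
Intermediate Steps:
s(2, 9/4)*(-104) = (9/4)*(-104) = -234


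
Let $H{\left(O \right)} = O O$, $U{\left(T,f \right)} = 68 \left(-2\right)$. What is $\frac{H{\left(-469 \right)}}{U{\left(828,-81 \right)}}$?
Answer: $- \frac{219961}{136} \approx -1617.4$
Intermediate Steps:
$U{\left(T,f \right)} = -136$
$H{\left(O \right)} = O^{2}$
$\frac{H{\left(-469 \right)}}{U{\left(828,-81 \right)}} = \frac{\left(-469\right)^{2}}{-136} = 219961 \left(- \frac{1}{136}\right) = - \frac{219961}{136}$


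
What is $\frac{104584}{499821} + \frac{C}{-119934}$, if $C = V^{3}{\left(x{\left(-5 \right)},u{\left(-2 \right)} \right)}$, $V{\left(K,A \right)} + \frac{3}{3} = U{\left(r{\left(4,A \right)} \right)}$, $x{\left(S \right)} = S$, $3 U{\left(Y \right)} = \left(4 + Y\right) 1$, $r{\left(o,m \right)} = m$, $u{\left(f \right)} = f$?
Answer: $\frac{112888763711}{539509786326} \approx 0.20924$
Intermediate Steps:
$U{\left(Y \right)} = \frac{4}{3} + \frac{Y}{3}$ ($U{\left(Y \right)} = \frac{\left(4 + Y\right) 1}{3} = \frac{4 + Y}{3} = \frac{4}{3} + \frac{Y}{3}$)
$V{\left(K,A \right)} = \frac{1}{3} + \frac{A}{3}$ ($V{\left(K,A \right)} = -1 + \left(\frac{4}{3} + \frac{A}{3}\right) = \frac{1}{3} + \frac{A}{3}$)
$C = - \frac{1}{27}$ ($C = \left(\frac{1}{3} + \frac{1}{3} \left(-2\right)\right)^{3} = \left(\frac{1}{3} - \frac{2}{3}\right)^{3} = \left(- \frac{1}{3}\right)^{3} = - \frac{1}{27} \approx -0.037037$)
$\frac{104584}{499821} + \frac{C}{-119934} = \frac{104584}{499821} - \frac{1}{27 \left(-119934\right)} = 104584 \cdot \frac{1}{499821} - - \frac{1}{3238218} = \frac{104584}{499821} + \frac{1}{3238218} = \frac{112888763711}{539509786326}$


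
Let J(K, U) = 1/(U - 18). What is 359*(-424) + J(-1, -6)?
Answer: -3653185/24 ≈ -1.5222e+5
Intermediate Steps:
J(K, U) = 1/(-18 + U)
359*(-424) + J(-1, -6) = 359*(-424) + 1/(-18 - 6) = -152216 + 1/(-24) = -152216 - 1/24 = -3653185/24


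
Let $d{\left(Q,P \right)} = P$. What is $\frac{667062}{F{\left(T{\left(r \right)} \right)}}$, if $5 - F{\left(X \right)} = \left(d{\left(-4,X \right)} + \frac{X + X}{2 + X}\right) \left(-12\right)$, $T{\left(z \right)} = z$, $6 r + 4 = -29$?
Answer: $- \frac{4669434}{163} \approx -28647.0$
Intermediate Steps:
$r = - \frac{11}{2}$ ($r = - \frac{2}{3} + \frac{1}{6} \left(-29\right) = - \frac{2}{3} - \frac{29}{6} = - \frac{11}{2} \approx -5.5$)
$F{\left(X \right)} = 5 + 12 X + \frac{24 X}{2 + X}$ ($F{\left(X \right)} = 5 - \left(X + \frac{X + X}{2 + X}\right) \left(-12\right) = 5 - \left(X + \frac{2 X}{2 + X}\right) \left(-12\right) = 5 - \left(- 12 X - \frac{24 X}{2 + X}\right) = 5 + \left(12 X + \frac{24 X}{2 + X}\right) = 5 + 12 X + \frac{24 X}{2 + X}$)
$\frac{667062}{F{\left(T{\left(r \right)} \right)}} = \frac{667062}{\frac{1}{2 - \frac{11}{2}} \left(10 + 12 \left(- \frac{11}{2}\right)^{2} + 53 \left(- \frac{11}{2}\right)\right)} = \frac{667062}{\frac{1}{- \frac{7}{2}} \left(10 + 12 \cdot \frac{121}{4} - \frac{583}{2}\right)} = \frac{667062}{\left(- \frac{2}{7}\right) \left(10 + 363 - \frac{583}{2}\right)} = \frac{667062}{\left(- \frac{2}{7}\right) \frac{163}{2}} = \frac{667062}{- \frac{163}{7}} = 667062 \left(- \frac{7}{163}\right) = - \frac{4669434}{163}$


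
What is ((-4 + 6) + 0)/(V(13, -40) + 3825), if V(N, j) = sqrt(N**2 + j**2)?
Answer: 3825/7314428 - sqrt(1769)/7314428 ≈ 0.00051719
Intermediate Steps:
((-4 + 6) + 0)/(V(13, -40) + 3825) = ((-4 + 6) + 0)/(sqrt(13**2 + (-40)**2) + 3825) = (2 + 0)/(sqrt(169 + 1600) + 3825) = 2/(sqrt(1769) + 3825) = 2/(3825 + sqrt(1769))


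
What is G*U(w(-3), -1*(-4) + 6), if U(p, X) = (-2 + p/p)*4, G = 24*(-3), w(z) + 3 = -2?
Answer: 288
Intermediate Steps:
w(z) = -5 (w(z) = -3 - 2 = -5)
G = -72
U(p, X) = -4 (U(p, X) = (-2 + 1)*4 = -1*4 = -4)
G*U(w(-3), -1*(-4) + 6) = -72*(-4) = 288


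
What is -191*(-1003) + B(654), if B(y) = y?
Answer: 192227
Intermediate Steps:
-191*(-1003) + B(654) = -191*(-1003) + 654 = 191573 + 654 = 192227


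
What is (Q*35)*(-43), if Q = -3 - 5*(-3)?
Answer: -18060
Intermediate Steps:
Q = 12 (Q = -3 + 15 = 12)
(Q*35)*(-43) = (12*35)*(-43) = 420*(-43) = -18060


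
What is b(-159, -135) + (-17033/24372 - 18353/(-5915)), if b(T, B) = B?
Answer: -19115102179/144160380 ≈ -132.60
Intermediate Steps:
b(-159, -135) + (-17033/24372 - 18353/(-5915)) = -135 + (-17033/24372 - 18353/(-5915)) = -135 + (-17033*1/24372 - 18353*(-1/5915)) = -135 + (-17033/24372 + 18353/5915) = -135 + 346549121/144160380 = -19115102179/144160380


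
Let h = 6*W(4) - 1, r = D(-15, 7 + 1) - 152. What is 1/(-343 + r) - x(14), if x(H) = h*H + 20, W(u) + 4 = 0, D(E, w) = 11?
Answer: 159719/484 ≈ 330.00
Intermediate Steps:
W(u) = -4 (W(u) = -4 + 0 = -4)
r = -141 (r = 11 - 152 = -141)
h = -25 (h = 6*(-4) - 1 = -24 - 1 = -25)
x(H) = 20 - 25*H (x(H) = -25*H + 20 = 20 - 25*H)
1/(-343 + r) - x(14) = 1/(-343 - 141) - (20 - 25*14) = 1/(-484) - (20 - 350) = -1/484 - 1*(-330) = -1/484 + 330 = 159719/484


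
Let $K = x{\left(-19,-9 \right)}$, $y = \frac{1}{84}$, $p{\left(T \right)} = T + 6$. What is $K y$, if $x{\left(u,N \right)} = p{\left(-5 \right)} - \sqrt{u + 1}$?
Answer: $\frac{1}{84} - \frac{i \sqrt{2}}{28} \approx 0.011905 - 0.050508 i$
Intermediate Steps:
$p{\left(T \right)} = 6 + T$
$y = \frac{1}{84} \approx 0.011905$
$x{\left(u,N \right)} = 1 - \sqrt{1 + u}$ ($x{\left(u,N \right)} = \left(6 - 5\right) - \sqrt{u + 1} = 1 - \sqrt{1 + u}$)
$K = 1 - 3 i \sqrt{2}$ ($K = 1 - \sqrt{1 - 19} = 1 - \sqrt{-18} = 1 - 3 i \sqrt{2} \approx 1.0 - 4.2426 i$)
$K y = \left(1 - 3 i \sqrt{2}\right) \frac{1}{84} = \frac{1}{84} - \frac{i \sqrt{2}}{28}$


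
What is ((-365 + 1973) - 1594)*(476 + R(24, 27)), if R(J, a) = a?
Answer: 7042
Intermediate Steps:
((-365 + 1973) - 1594)*(476 + R(24, 27)) = ((-365 + 1973) - 1594)*(476 + 27) = (1608 - 1594)*503 = 14*503 = 7042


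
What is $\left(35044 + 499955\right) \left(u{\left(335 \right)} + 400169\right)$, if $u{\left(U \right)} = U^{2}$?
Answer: $274130277606$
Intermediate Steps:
$\left(35044 + 499955\right) \left(u{\left(335 \right)} + 400169\right) = \left(35044 + 499955\right) \left(335^{2} + 400169\right) = 534999 \left(112225 + 400169\right) = 534999 \cdot 512394 = 274130277606$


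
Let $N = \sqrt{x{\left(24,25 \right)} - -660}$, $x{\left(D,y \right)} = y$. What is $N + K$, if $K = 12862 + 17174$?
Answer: $30036 + \sqrt{685} \approx 30062.0$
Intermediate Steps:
$K = 30036$
$N = \sqrt{685}$ ($N = \sqrt{25 - -660} = \sqrt{25 + 660} = \sqrt{685} \approx 26.173$)
$N + K = \sqrt{685} + 30036 = 30036 + \sqrt{685}$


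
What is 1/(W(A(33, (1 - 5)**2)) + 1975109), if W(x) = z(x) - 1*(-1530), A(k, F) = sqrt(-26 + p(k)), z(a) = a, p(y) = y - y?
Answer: 1976639/3907101736347 - I*sqrt(26)/3907101736347 ≈ 5.0591e-7 - 1.3051e-12*I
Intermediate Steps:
p(y) = 0
A(k, F) = I*sqrt(26) (A(k, F) = sqrt(-26 + 0) = sqrt(-26) = I*sqrt(26))
W(x) = 1530 + x (W(x) = x - 1*(-1530) = x + 1530 = 1530 + x)
1/(W(A(33, (1 - 5)**2)) + 1975109) = 1/((1530 + I*sqrt(26)) + 1975109) = 1/(1976639 + I*sqrt(26))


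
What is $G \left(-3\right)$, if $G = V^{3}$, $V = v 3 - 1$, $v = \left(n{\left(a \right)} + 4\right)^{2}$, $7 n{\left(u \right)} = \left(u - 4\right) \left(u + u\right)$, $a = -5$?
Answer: $- \frac{217895287800201}{117649} \approx -1.8521 \cdot 10^{9}$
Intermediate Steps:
$n{\left(u \right)} = \frac{2 u \left(-4 + u\right)}{7}$ ($n{\left(u \right)} = \frac{\left(u - 4\right) \left(u + u\right)}{7} = \frac{\left(-4 + u\right) 2 u}{7} = \frac{2 u \left(-4 + u\right)}{7}$)
$v = \frac{13924}{49}$ ($v = \left(\frac{2}{7} \left(-5\right) \left(-4 - 5\right) + 4\right)^{2} = \left(\frac{2}{7} \left(-5\right) \left(-9\right) + 4\right)^{2} = \left(\frac{90}{7} + 4\right)^{2} = \left(\frac{118}{7}\right)^{2} = \frac{13924}{49} \approx 284.16$)
$V = \frac{41723}{49}$ ($V = \frac{13924}{49} \cdot 3 - 1 = \frac{41772}{49} - 1 = \frac{41723}{49} \approx 851.49$)
$G = \frac{72631762600067}{117649}$ ($G = \left(\frac{41723}{49}\right)^{3} = \frac{72631762600067}{117649} \approx 6.1736 \cdot 10^{8}$)
$G \left(-3\right) = \frac{72631762600067}{117649} \left(-3\right) = - \frac{217895287800201}{117649}$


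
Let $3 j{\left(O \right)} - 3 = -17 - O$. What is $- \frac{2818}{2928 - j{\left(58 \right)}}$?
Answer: $- \frac{1409}{1476} \approx -0.95461$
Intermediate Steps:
$j{\left(O \right)} = - \frac{14}{3} - \frac{O}{3}$ ($j{\left(O \right)} = 1 + \frac{-17 - O}{3} = 1 - \left(\frac{17}{3} + \frac{O}{3}\right) = - \frac{14}{3} - \frac{O}{3}$)
$- \frac{2818}{2928 - j{\left(58 \right)}} = - \frac{2818}{2928 - \left(- \frac{14}{3} - \frac{58}{3}\right)} = - \frac{2818}{2928 - -24} = - \frac{2818}{2928 + 24} = - \frac{2818}{2952} = \left(-2818\right) \frac{1}{2952} = - \frac{1409}{1476}$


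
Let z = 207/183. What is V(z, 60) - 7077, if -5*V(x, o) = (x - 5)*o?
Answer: -428865/61 ≈ -7030.6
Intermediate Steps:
z = 69/61 (z = 207*(1/183) = 69/61 ≈ 1.1311)
V(x, o) = -o*(-5 + x)/5 (V(x, o) = -(x - 5)*o/5 = -(-5 + x)*o/5 = -o*(-5 + x)/5)
V(z, 60) - 7077 = (⅕)*60*(5 - 1*69/61) - 7077 = (⅕)*60*(5 - 69/61) - 7077 = (⅕)*60*(236/61) - 7077 = 2832/61 - 7077 = -428865/61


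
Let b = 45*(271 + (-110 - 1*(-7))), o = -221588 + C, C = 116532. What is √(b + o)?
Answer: 2*I*√24374 ≈ 312.24*I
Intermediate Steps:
o = -105056 (o = -221588 + 116532 = -105056)
b = 7560 (b = 45*(271 + (-110 + 7)) = 45*(271 - 103) = 45*168 = 7560)
√(b + o) = √(7560 - 105056) = √(-97496) = 2*I*√24374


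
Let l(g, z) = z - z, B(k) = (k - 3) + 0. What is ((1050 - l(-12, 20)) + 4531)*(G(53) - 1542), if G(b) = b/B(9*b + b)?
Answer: -4535014561/527 ≈ -8.6053e+6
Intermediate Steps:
B(k) = -3 + k (B(k) = (-3 + k) + 0 = -3 + k)
l(g, z) = 0
G(b) = b/(-3 + 10*b) (G(b) = b/(-3 + (9*b + b)) = b/(-3 + 10*b))
((1050 - l(-12, 20)) + 4531)*(G(53) - 1542) = ((1050 - 1*0) + 4531)*(53/(-3 + 10*53) - 1542) = ((1050 + 0) + 4531)*(53/(-3 + 530) - 1542) = (1050 + 4531)*(53/527 - 1542) = 5581*(53*(1/527) - 1542) = 5581*(53/527 - 1542) = 5581*(-812581/527) = -4535014561/527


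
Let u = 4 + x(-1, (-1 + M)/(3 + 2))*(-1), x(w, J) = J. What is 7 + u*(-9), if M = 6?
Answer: -20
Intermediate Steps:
u = 3 (u = 4 + ((-1 + 6)/(3 + 2))*(-1) = 4 + (5/5)*(-1) = 4 + (5*(⅕))*(-1) = 4 + 1*(-1) = 4 - 1 = 3)
7 + u*(-9) = 7 + 3*(-9) = 7 - 27 = -20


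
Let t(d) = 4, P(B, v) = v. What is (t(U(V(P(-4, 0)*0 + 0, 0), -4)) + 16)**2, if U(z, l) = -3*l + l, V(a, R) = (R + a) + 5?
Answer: 400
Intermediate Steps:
V(a, R) = 5 + R + a
U(z, l) = -2*l
(t(U(V(P(-4, 0)*0 + 0, 0), -4)) + 16)**2 = (4 + 16)**2 = 20**2 = 400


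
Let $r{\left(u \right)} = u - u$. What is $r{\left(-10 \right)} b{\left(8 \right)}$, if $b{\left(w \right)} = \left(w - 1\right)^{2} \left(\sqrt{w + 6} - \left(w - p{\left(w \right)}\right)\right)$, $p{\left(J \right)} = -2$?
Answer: $0$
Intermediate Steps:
$r{\left(u \right)} = 0$
$b{\left(w \right)} = \left(-1 + w\right)^{2} \left(-2 + \sqrt{6 + w} - w\right)$ ($b{\left(w \right)} = \left(w - 1\right)^{2} \left(\sqrt{w + 6} - \left(2 + w\right)\right) = \left(-1 + w\right)^{2} \left(\sqrt{6 + w} - \left(2 + w\right)\right) = \left(-1 + w\right)^{2} \left(-2 + \sqrt{6 + w} - w\right)$)
$r{\left(-10 \right)} b{\left(8 \right)} = 0 \left(-1 + 8\right)^{2} \left(-2 + \sqrt{6 + 8} - 8\right) = 0 \cdot 7^{2} \left(-2 + \sqrt{14} - 8\right) = 0 \cdot 49 \left(-10 + \sqrt{14}\right) = 0 \left(-490 + 49 \sqrt{14}\right) = 0$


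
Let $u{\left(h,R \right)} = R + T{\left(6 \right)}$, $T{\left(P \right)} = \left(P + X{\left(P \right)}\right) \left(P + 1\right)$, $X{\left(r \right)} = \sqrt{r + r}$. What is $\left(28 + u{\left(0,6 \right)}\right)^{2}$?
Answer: $6364 + 2128 \sqrt{3} \approx 10050.0$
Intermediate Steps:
$X{\left(r \right)} = \sqrt{2} \sqrt{r}$ ($X{\left(r \right)} = \sqrt{2 r} = \sqrt{2} \sqrt{r}$)
$T{\left(P \right)} = \left(1 + P\right) \left(P + \sqrt{2} \sqrt{P}\right)$ ($T{\left(P \right)} = \left(P + \sqrt{2} \sqrt{P}\right) \left(P + 1\right) = \left(P + \sqrt{2} \sqrt{P}\right) \left(1 + P\right) = \left(1 + P\right) \left(P + \sqrt{2} \sqrt{P}\right)$)
$u{\left(h,R \right)} = 42 + R + 14 \sqrt{3}$ ($u{\left(h,R \right)} = R + \left(6 + 6^{2} + \sqrt{2} \sqrt{6} + \sqrt{2} \cdot 6^{\frac{3}{2}}\right) = R + \left(6 + 36 + 2 \sqrt{3} + \sqrt{2} \cdot 6 \sqrt{6}\right) = R + \left(6 + 36 + 2 \sqrt{3} + 12 \sqrt{3}\right) = R + \left(42 + 14 \sqrt{3}\right) = 42 + R + 14 \sqrt{3}$)
$\left(28 + u{\left(0,6 \right)}\right)^{2} = \left(28 + \left(42 + 6 + 14 \sqrt{3}\right)\right)^{2} = \left(28 + \left(48 + 14 \sqrt{3}\right)\right)^{2} = \left(76 + 14 \sqrt{3}\right)^{2}$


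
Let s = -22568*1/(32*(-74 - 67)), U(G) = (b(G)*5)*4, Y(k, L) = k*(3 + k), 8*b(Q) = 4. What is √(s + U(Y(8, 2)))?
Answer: √1193001/282 ≈ 3.8732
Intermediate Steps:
b(Q) = ½ (b(Q) = (⅛)*4 = ½)
U(G) = 10 (U(G) = ((½)*5)*4 = (5/2)*4 = 10)
s = 2821/564 (s = -22568/(32*(-141)) = -22568/(-4512) = -22568*(-1/4512) = 2821/564 ≈ 5.0018)
√(s + U(Y(8, 2))) = √(2821/564 + 10) = √(8461/564) = √1193001/282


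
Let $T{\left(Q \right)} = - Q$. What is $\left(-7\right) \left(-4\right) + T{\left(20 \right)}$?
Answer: $8$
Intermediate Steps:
$\left(-7\right) \left(-4\right) + T{\left(20 \right)} = \left(-7\right) \left(-4\right) - 20 = 28 - 20 = 8$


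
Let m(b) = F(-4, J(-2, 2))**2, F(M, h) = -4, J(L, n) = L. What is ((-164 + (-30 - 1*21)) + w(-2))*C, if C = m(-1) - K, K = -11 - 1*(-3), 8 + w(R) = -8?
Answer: -5544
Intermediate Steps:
w(R) = -16 (w(R) = -8 - 8 = -16)
m(b) = 16 (m(b) = (-4)**2 = 16)
K = -8 (K = -11 + 3 = -8)
C = 24 (C = 16 - 1*(-8) = 16 + 8 = 24)
((-164 + (-30 - 1*21)) + w(-2))*C = ((-164 + (-30 - 1*21)) - 16)*24 = ((-164 + (-30 - 21)) - 16)*24 = ((-164 - 51) - 16)*24 = (-215 - 16)*24 = -231*24 = -5544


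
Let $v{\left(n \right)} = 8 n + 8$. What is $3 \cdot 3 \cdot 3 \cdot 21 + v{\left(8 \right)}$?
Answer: $639$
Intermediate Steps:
$v{\left(n \right)} = 8 + 8 n$
$3 \cdot 3 \cdot 3 \cdot 21 + v{\left(8 \right)} = 3 \cdot 3 \cdot 3 \cdot 21 + \left(8 + 8 \cdot 8\right) = 9 \cdot 3 \cdot 21 + \left(8 + 64\right) = 27 \cdot 21 + 72 = 567 + 72 = 639$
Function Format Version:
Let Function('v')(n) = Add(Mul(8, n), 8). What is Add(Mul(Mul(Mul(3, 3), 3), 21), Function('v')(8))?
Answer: 639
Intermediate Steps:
Function('v')(n) = Add(8, Mul(8, n))
Add(Mul(Mul(Mul(3, 3), 3), 21), Function('v')(8)) = Add(Mul(Mul(Mul(3, 3), 3), 21), Add(8, Mul(8, 8))) = Add(Mul(Mul(9, 3), 21), Add(8, 64)) = Add(Mul(27, 21), 72) = Add(567, 72) = 639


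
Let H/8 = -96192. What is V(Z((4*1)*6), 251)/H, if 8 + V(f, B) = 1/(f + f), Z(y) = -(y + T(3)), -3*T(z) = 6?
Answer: 353/33859584 ≈ 1.0425e-5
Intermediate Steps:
T(z) = -2 (T(z) = -⅓*6 = -2)
Z(y) = 2 - y (Z(y) = -(y - 2) = -(-2 + y) = 2 - y)
V(f, B) = -8 + 1/(2*f) (V(f, B) = -8 + 1/(f + f) = -8 + 1/(2*f))
H = -769536 (H = 8*(-96192) = -769536)
V(Z((4*1)*6), 251)/H = (-8 + 1/(2*(2 - 4*1*6)))/(-769536) = (-8 + 1/(2*(2 - 4*6)))*(-1/769536) = (-8 + 1/(2*(2 - 1*24)))*(-1/769536) = (-8 + 1/(2*(2 - 24)))*(-1/769536) = (-8 + (½)/(-22))*(-1/769536) = (-8 + (½)*(-1/22))*(-1/769536) = (-8 - 1/44)*(-1/769536) = -353/44*(-1/769536) = 353/33859584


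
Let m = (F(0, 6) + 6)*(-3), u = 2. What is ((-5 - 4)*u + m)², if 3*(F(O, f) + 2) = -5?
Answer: 625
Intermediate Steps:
F(O, f) = -11/3 (F(O, f) = -2 + (⅓)*(-5) = -2 - 5/3 = -11/3)
m = -7 (m = (-11/3 + 6)*(-3) = (7/3)*(-3) = -7)
((-5 - 4)*u + m)² = ((-5 - 4)*2 - 7)² = (-9*2 - 7)² = (-18 - 7)² = (-25)² = 625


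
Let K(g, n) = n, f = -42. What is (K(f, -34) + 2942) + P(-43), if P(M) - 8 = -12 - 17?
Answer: 2887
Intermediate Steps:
P(M) = -21 (P(M) = 8 + (-12 - 17) = 8 - 29 = -21)
(K(f, -34) + 2942) + P(-43) = (-34 + 2942) - 21 = 2908 - 21 = 2887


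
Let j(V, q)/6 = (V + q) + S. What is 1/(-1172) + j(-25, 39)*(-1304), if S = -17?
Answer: 27509183/1172 ≈ 23472.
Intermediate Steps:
j(V, q) = -102 + 6*V + 6*q (j(V, q) = 6*((V + q) - 17) = 6*(-17 + V + q) = -102 + 6*V + 6*q)
1/(-1172) + j(-25, 39)*(-1304) = 1/(-1172) + (-102 + 6*(-25) + 6*39)*(-1304) = -1/1172 + (-102 - 150 + 234)*(-1304) = -1/1172 - 18*(-1304) = -1/1172 + 23472 = 27509183/1172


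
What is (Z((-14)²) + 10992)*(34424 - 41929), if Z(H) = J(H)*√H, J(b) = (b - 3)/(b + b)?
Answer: -2311307345/28 ≈ -8.2547e+7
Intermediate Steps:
J(b) = (-3 + b)/(2*b) (J(b) = (-3 + b)/((2*b)) = (-3 + b)*(1/(2*b)) = (-3 + b)/(2*b))
Z(H) = (-3 + H)/(2*√H) (Z(H) = ((-3 + H)/(2*H))*√H = (-3 + H)/(2*√H))
(Z((-14)²) + 10992)*(34424 - 41929) = ((-3 + (-14)²)/(2*√((-14)²)) + 10992)*(34424 - 41929) = ((-3 + 196)/(2*√196) + 10992)*(-7505) = ((½)*(1/14)*193 + 10992)*(-7505) = (193/28 + 10992)*(-7505) = (307969/28)*(-7505) = -2311307345/28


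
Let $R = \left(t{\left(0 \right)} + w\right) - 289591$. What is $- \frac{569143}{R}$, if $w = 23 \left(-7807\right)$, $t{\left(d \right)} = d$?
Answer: $\frac{569143}{469152} \approx 1.2131$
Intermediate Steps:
$w = -179561$
$R = -469152$ ($R = \left(0 - 179561\right) - 289591 = -179561 - 289591 = -469152$)
$- \frac{569143}{R} = - \frac{569143}{-469152} = \left(-569143\right) \left(- \frac{1}{469152}\right) = \frac{569143}{469152}$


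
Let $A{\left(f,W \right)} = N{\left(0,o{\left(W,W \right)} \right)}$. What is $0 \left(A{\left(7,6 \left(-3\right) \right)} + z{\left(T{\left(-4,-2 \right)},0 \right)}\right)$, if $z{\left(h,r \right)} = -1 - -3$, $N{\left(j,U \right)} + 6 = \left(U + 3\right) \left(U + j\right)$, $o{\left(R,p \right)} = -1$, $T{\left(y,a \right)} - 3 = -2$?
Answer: $0$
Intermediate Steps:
$T{\left(y,a \right)} = 1$ ($T{\left(y,a \right)} = 3 - 2 = 1$)
$N{\left(j,U \right)} = -6 + \left(3 + U\right) \left(U + j\right)$ ($N{\left(j,U \right)} = -6 + \left(U + 3\right) \left(U + j\right) = -6 + \left(3 + U\right) \left(U + j\right)$)
$A{\left(f,W \right)} = -8$ ($A{\left(f,W \right)} = -6 + \left(-1\right)^{2} + 3 \left(-1\right) + 3 \cdot 0 - 0 = -6 + 1 - 3 + 0 + 0 = -8$)
$z{\left(h,r \right)} = 2$ ($z{\left(h,r \right)} = -1 + 3 = 2$)
$0 \left(A{\left(7,6 \left(-3\right) \right)} + z{\left(T{\left(-4,-2 \right)},0 \right)}\right) = 0 \left(-8 + 2\right) = 0 \left(-6\right) = 0$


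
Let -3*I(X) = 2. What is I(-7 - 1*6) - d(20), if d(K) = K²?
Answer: -1202/3 ≈ -400.67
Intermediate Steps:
I(X) = -⅔ (I(X) = -⅓*2 = -⅔)
I(-7 - 1*6) - d(20) = -⅔ - 1*20² = -⅔ - 1*400 = -⅔ - 400 = -1202/3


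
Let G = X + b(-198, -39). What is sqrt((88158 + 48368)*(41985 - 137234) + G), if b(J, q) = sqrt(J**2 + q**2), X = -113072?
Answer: sqrt(-13004078046 + 15*sqrt(181)) ≈ 1.1404e+5*I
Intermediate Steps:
G = -113072 + 15*sqrt(181) (G = -113072 + sqrt((-198)**2 + (-39)**2) = -113072 + sqrt(39204 + 1521) = -113072 + sqrt(40725) = -113072 + 15*sqrt(181) ≈ -1.1287e+5)
sqrt((88158 + 48368)*(41985 - 137234) + G) = sqrt((88158 + 48368)*(41985 - 137234) + (-113072 + 15*sqrt(181))) = sqrt(136526*(-95249) + (-113072 + 15*sqrt(181))) = sqrt(-13003964974 + (-113072 + 15*sqrt(181))) = sqrt(-13004078046 + 15*sqrt(181))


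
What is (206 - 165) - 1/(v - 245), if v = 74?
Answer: 7012/171 ≈ 41.006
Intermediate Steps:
(206 - 165) - 1/(v - 245) = (206 - 165) - 1/(74 - 245) = 41 - 1/(-171) = 41 - 1*(-1/171) = 41 + 1/171 = 7012/171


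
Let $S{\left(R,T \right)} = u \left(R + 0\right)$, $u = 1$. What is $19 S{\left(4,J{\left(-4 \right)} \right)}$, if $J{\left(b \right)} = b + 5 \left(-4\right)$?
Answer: $76$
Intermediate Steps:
$J{\left(b \right)} = -20 + b$ ($J{\left(b \right)} = b - 20 = -20 + b$)
$S{\left(R,T \right)} = R$ ($S{\left(R,T \right)} = 1 \left(R + 0\right) = 1 R = R$)
$19 S{\left(4,J{\left(-4 \right)} \right)} = 19 \cdot 4 = 76$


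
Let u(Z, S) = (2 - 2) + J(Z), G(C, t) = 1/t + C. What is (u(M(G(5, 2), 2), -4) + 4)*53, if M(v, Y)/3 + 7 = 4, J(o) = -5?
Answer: -53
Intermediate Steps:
G(C, t) = C + 1/t
M(v, Y) = -9 (M(v, Y) = -21 + 3*4 = -21 + 12 = -9)
u(Z, S) = -5 (u(Z, S) = (2 - 2) - 5 = 0 - 5 = -5)
(u(M(G(5, 2), 2), -4) + 4)*53 = (-5 + 4)*53 = -1*53 = -53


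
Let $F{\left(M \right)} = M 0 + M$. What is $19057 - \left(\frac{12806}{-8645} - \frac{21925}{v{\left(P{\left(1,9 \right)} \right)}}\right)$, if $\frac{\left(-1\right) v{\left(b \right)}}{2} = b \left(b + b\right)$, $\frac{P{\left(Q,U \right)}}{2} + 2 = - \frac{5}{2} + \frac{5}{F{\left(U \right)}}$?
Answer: $\frac{174046278001}{9174620} \approx 18970.0$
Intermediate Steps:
$F{\left(M \right)} = M$ ($F{\left(M \right)} = 0 + M = M$)
$P{\left(Q,U \right)} = -9 + \frac{10}{U}$ ($P{\left(Q,U \right)} = -4 + 2 \left(- \frac{5}{2} + \frac{5}{U}\right) = -4 - \left(5 - \frac{10}{U}\right) = -9 + \frac{10}{U}$)
$v{\left(b \right)} = - 4 b^{2}$ ($v{\left(b \right)} = - 2 b \left(b + b\right) = - 2 b 2 b = - 2 \cdot 2 b^{2} = - 4 b^{2}$)
$19057 - \left(\frac{12806}{-8645} - \frac{21925}{v{\left(P{\left(1,9 \right)} \right)}}\right) = 19057 - \left(\frac{12806}{-8645} - \frac{21925}{\left(-4\right) \left(-9 + \frac{10}{9}\right)^{2}}\right) = 19057 - \left(12806 \left(- \frac{1}{8645}\right) - \frac{21925}{\left(-4\right) \left(-9 + 10 \cdot \frac{1}{9}\right)^{2}}\right) = 19057 - \left(- \frac{674}{455} - \frac{21925}{\left(-4\right) \left(-9 + \frac{10}{9}\right)^{2}}\right) = 19057 - \left(- \frac{674}{455} - \frac{21925}{\left(-4\right) \left(- \frac{71}{9}\right)^{2}}\right) = 19057 - \left(- \frac{674}{455} - \frac{21925}{\left(-4\right) \frac{5041}{81}}\right) = 19057 - \left(- \frac{674}{455} - \frac{21925}{- \frac{20164}{81}}\right) = 19057 - \left(- \frac{674}{455} - - \frac{1775925}{20164}\right) = 19057 - \left(- \frac{674}{455} + \frac{1775925}{20164}\right) = 19057 - \frac{794455339}{9174620} = \frac{174046278001}{9174620}$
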